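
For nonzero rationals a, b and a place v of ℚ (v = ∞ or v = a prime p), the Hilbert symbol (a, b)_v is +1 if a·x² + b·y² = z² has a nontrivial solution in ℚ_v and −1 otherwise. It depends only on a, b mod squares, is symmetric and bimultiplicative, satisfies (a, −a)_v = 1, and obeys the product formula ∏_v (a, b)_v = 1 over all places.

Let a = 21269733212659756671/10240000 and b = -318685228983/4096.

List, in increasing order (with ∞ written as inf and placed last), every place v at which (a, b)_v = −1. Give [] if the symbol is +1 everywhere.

[7, 11]

Mod squares: a ≡ 2105719, b ≡ -23. Check v ∈ {∞, 2, 3, 5, 7, 11, 23, 29, 41}.
v=11: a=11^3·(≡7), b=11^2·(≡10) mod 11; (7|11)=-1, (10|11)=-1; (−1)^{3·2·5}·(-1)^2·(-1)^3 = -1.
v=∞: 2105719 > 0 and -23 < 0  ⇒  (a,b)_∞ = +1.
v=2: v_2(a)=-14, v_2(b)=-12; units ≡ 7, 1 (mod 8); ε·ε+αω+βω = 1·0+-14·0+-12·0 ≡ 0  ⇒  (a,b)_2 = +1.
v=29: a=29^3·(≡23), b=29^2·(≡5) mod 29; (23|29)=+1, (5|29)=+1; (−1)^{3·2·14}·(+1)^2·(+1)^3 = +1.
v=7: a=7^1·(≡6), b=7^0·(≡5) mod 7; (6|7)=-1, (5|7)=-1; (−1)^{1·0·3}·(-1)^0·(-1)^1 = -1.
v=23: a=23^1·(≡1), b=23^1·(≡7) mod 23; (1|23)=+1, (7|23)=-1; (−1)^{1·1·11}·(+1)^1·(-1)^1 = +1.
v=3: a=3^10·(≡1), b=3^4·(≡1) mod 3; (1|3)=+1, (1|3)=+1; (−1)^{10·4·1}·(+1)^4·(+1)^10 = +1.
v=5: a=5^-4·(≡4), b=5^0·(≡2) mod 5; (4|5)=+1, (2|5)=-1; (−1)^{-4·0·2}·(+1)^0·(-1)^-4 = +1.
v=41: a=41^3·(≡11), b=41^2·(≡16) mod 41; (11|41)=-1, (16|41)=+1; (−1)^{3·2·20}·(-1)^2·(+1)^3 = +1.
Ram(2105719, -23) = {7, 11}; no ℚ_7-point on the conic.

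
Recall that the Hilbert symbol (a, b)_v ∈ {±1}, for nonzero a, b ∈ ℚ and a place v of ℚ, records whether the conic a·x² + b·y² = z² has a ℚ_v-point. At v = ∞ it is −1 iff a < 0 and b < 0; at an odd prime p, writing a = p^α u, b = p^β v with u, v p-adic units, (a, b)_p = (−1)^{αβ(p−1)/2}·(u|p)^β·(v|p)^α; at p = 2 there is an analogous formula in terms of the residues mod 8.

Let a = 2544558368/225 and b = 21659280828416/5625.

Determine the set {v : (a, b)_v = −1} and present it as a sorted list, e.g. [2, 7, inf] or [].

Mod squares: a ≡ 1314338, b ≡ 174806954. Check v ∈ {∞, 2, 3, 5, 7, 11, 17, 19, 29, 31, 43}.
v=11: a=11^2·(≡3), b=11^2·(≡9) mod 11; (3|11)=+1, (9|11)=+1; (−1)^{2·2·5}·(+1)^2·(+1)^2 = +1.
v=29: a=29^1·(≡24), b=29^1·(≡26) mod 29; (24|29)=+1, (26|29)=-1; (−1)^{1·1·14}·(+1)^1·(-1)^1 = -1.
v=7: a=7^0·(≡2), b=7^1·(≡6) mod 7; (2|7)=+1, (6|7)=-1; (−1)^{0·1·3}·(+1)^1·(-1)^0 = +1.
v=43: a=43^1·(≡38), b=43^1·(≡9) mod 43; (38|43)=+1, (9|43)=+1; (−1)^{1·1·21}·(+1)^1·(+1)^1 = -1.
v=2: v_2(a)=5, v_2(b)=11; units ≡ 1, 5 (mod 8); ε·ε+αω+βω = 0·0+5·1+11·0 ≡ 1  ⇒  (a,b)_2 = -1.
v=19: a=19^0·(≡15), b=19^1·(≡18) mod 19; (15|19)=-1, (18|19)=-1; (−1)^{0·1·9}·(-1)^1·(-1)^0 = -1.
v=31: a=31^1·(≡29), b=31^1·(≡6) mod 31; (29|31)=-1, (6|31)=-1; (−1)^{1·1·15}·(-1)^1·(-1)^1 = -1.
v=∞: 1314338 > 0 and 174806954 > 0  ⇒  (a,b)_∞ = +1.
v=3: a=3^-2·(≡2), b=3^-2·(≡2) mod 3; (2|3)=-1, (2|3)=-1; (−1)^{-2·-2·1}·(-1)^-2·(-1)^-2 = +1.
v=5: a=5^-2·(≡2), b=5^-4·(≡4) mod 5; (2|5)=-1, (4|5)=+1; (−1)^{-2·-4·2}·(-1)^-4·(+1)^-2 = +1.
v=17: a=17^1·(≡1), b=17^1·(≡10) mod 17; (1|17)=+1, (10|17)=-1; (−1)^{1·1·8}·(+1)^1·(-1)^1 = -1.
Ram(1314338, 174806954) = {2, 17, 19, 29, 31, 43}; no ℚ_2-point on the conic.

[2, 17, 19, 29, 31, 43]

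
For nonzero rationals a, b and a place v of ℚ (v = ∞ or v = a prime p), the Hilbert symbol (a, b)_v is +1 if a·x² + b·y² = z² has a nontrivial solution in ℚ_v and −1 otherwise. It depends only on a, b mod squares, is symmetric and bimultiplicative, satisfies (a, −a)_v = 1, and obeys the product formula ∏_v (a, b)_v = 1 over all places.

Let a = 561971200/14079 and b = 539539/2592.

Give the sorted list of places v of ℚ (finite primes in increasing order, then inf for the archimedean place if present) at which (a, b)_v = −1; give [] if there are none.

Mod squares: a ≡ 273, b ≡ 182. Check v ∈ {∞, 2, 3, 5, 7, 11, 13, 19}.
v=2: v_2(a)=16, v_2(b)=-5; units ≡ 1, 3 (mod 8); ε·ε+αω+βω = 0·1+16·1+-5·0 ≡ 0  ⇒  (a,b)_2 = +1.
v=3: a=3^-1·(≡1), b=3^-4·(≡2) mod 3; (1|3)=+1, (2|3)=-1; (−1)^{-1·-4·1}·(+1)^-4·(-1)^-1 = -1.
v=∞: 273 > 0 and 182 > 0  ⇒  (a,b)_∞ = +1.
v=11: a=11^0·(≡1), b=11^2·(≡10) mod 11; (1|11)=+1, (10|11)=-1; (−1)^{0·2·5}·(+1)^2·(-1)^0 = +1.
v=7: a=7^3·(≡4), b=7^3·(≡6) mod 7; (4|7)=+1, (6|7)=-1; (−1)^{3·3·3}·(+1)^3·(-1)^3 = +1.
v=5: a=5^2·(≡2), b=5^0·(≡2) mod 5; (2|5)=-1, (2|5)=-1; (−1)^{2·0·2}·(-1)^0·(-1)^2 = +1.
v=13: a=13^-1·(≡6), b=13^1·(≡4) mod 13; (6|13)=-1, (4|13)=+1; (−1)^{-1·1·6}·(-1)^1·(+1)^-1 = -1.
v=19: a=19^-2·(≡11), b=19^0·(≡9) mod 19; (11|19)=+1, (9|19)=+1; (−1)^{-2·0·9}·(+1)^0·(+1)^-2 = +1.
Ram(273, 182) = {3, 13}; no ℚ_3-point on the conic.

[3, 13]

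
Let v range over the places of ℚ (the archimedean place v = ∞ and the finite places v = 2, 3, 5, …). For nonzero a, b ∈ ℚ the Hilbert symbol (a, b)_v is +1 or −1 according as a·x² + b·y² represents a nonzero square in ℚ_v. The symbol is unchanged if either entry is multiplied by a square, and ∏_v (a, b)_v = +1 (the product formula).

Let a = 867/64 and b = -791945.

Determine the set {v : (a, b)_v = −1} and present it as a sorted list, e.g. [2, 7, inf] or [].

(a, b) ≡ (3, -6545) mod (ℚ^×)²; places V = {2, 3, 5, 7, 11, 17, ∞}.
(a,b)_17: α=2, u≡12; β=1, v≡12 (mod 17); (12|17)=-1, (12|17)=-1; sign (−1)^0·-1^1·-1^2 = -1.
(a,b)_7: α=0, u≡6; β=1, v≡6 (mod 7); (6|7)=-1, (6|7)=-1; sign (−1)^0·-1^1·-1^0 = -1.
(a,b)_11: α=0, u≡1; β=3, v≡10 (mod 11); (1|11)=+1, (10|11)=-1; sign (−1)^0·+1^3·-1^0 = +1.
(a,b)_3: α=1, u≡1; β=0, v≡1 (mod 3); (1|3)=+1, (1|3)=+1; sign (−1)^0·+1^0·+1^1 = +1.
(a,b)_5: α=0, u≡3; β=1, v≡1 (mod 5); (3|5)=-1, (1|5)=+1; sign (−1)^0·-1^1·+1^0 = -1.
(a,b)_2: α=-6, β=0; u≡3, v≡7 (mod 8); ε(u)ε(v)=1·1, αω(v)=-6·0, βω(u)=0·1; sum ≡ 1  ⇒  -1.
(a,b)_∞: sgn(3)=+, sgn(-6545)=−, so +1.
(3, -6545 / ℚ) ramifies at {2, 5, 7, 17}: a division algebra.

[2, 5, 7, 17]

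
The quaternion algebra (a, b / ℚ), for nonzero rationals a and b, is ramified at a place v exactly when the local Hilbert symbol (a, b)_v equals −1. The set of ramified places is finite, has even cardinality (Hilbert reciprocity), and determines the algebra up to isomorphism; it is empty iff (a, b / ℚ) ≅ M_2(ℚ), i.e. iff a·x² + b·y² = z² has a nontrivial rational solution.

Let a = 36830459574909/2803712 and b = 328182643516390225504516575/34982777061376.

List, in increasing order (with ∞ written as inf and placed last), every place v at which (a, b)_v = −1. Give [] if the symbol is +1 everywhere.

[3, 7]

Mod squares: a ≡ 42, b ≡ 143. Check v ∈ {∞, 2, 3, 5, 7, 11, 13, 17, 19, 37}.
v=∞: 42 > 0 and 143 > 0  ⇒  (a,b)_∞ = +1.
v=3: a=3^7·(≡2), b=3^2·(≡2) mod 3; (2|3)=-1, (2|3)=-1; (−1)^{7·2·1}·(-1)^2·(-1)^7 = -1.
v=17: a=17^0·(≡2), b=17^2·(≡11) mod 17; (2|17)=+1, (11|17)=-1; (−1)^{0·2·8}·(+1)^2·(-1)^0 = +1.
v=37: a=37^-2·(≡31), b=37^0·(≡29) mod 37; (31|37)=-1, (29|37)=-1; (−1)^{-2·0·18}·(-1)^0·(-1)^-2 = +1.
v=5: a=5^0·(≡2), b=5^2·(≡3) mod 5; (2|5)=-1, (3|5)=-1; (−1)^{0·2·2}·(-1)^2·(-1)^0 = +1.
v=13: a=13^2·(≡10), b=13^5·(≡2) mod 13; (10|13)=+1, (2|13)=-1; (−1)^{2·5·6}·(+1)^5·(-1)^2 = +1.
v=11: a=11^2·(≡4), b=11^9·(≡8) mod 11; (4|11)=+1, (8|11)=-1; (−1)^{2·9·5}·(+1)^9·(-1)^2 = +1.
v=19: a=19^0·(≡11), b=19^-4·(≡12) mod 19; (11|19)=+1, (12|19)=-1; (−1)^{0·-4·9}·(+1)^-4·(-1)^0 = +1.
v=2: v_2(a)=-11, v_2(b)=-28; units ≡ 5, 7 (mod 8); ε·ε+αω+βω = 0·1+-11·0+-28·1 ≡ 0  ⇒  (a,b)_2 = +1.
v=7: a=7^7·(≡3), b=7^8·(≡3) mod 7; (3|7)=-1, (3|7)=-1; (−1)^{7·8·3}·(-1)^8·(-1)^7 = -1.
Ram(42, 143) = {3, 7}; no ℚ_3-point on the conic.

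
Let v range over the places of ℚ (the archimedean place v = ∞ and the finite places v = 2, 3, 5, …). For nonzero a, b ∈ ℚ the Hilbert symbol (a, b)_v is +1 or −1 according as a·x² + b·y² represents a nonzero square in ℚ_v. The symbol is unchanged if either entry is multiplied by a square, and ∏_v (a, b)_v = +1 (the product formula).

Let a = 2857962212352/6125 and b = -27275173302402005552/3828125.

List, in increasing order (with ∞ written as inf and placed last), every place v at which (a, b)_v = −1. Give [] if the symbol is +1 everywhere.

Mod squares: a ≡ 25415, b ≡ -5311735. Check v ∈ {∞, 2, 3, 5, 7, 11, 13, 17, 19, 23, 29}.
v=7: a=7^-2·(≡5), b=7^-2·(≡6) mod 7; (5|7)=-1, (6|7)=-1; (−1)^{-2·-2·3}·(-1)^-2·(-1)^-2 = +1.
v=23: a=23^1·(≡2), b=23^1·(≡7) mod 23; (2|23)=+1, (7|23)=-1; (−1)^{1·1·11}·(+1)^1·(-1)^1 = +1.
v=11: a=11^0·(≡3), b=11^5·(≡9) mod 11; (3|11)=+1, (9|11)=+1; (−1)^{0·5·5}·(+1)^5·(+1)^0 = +1.
v=2: v_2(a)=10, v_2(b)=4; units ≡ 7, 1 (mod 8); ε·ε+αω+βω = 1·0+10·0+4·0 ≡ 0  ⇒  (a,b)_2 = +1.
v=∞: 25415 > 0 and -5311735 < 0  ⇒  (a,b)_∞ = +1.
v=19: a=19^2·(≡8), b=19^5·(≡1) mod 19; (8|19)=-1, (1|19)=+1; (−1)^{2·5·9}·(-1)^5·(+1)^2 = -1.
v=13: a=13^3·(≡8), b=13^1·(≡6) mod 13; (8|13)=-1, (6|13)=-1; (−1)^{3·1·6}·(-1)^1·(-1)^3 = +1.
v=29: a=29^0·(≡27), b=29^2·(≡14) mod 29; (27|29)=-1, (14|29)=-1; (−1)^{0·2·14}·(-1)^2·(-1)^0 = +1.
v=17: a=17^1·(≡1), b=17^1·(≡12) mod 17; (1|17)=+1, (12|17)=-1; (−1)^{1·1·8}·(+1)^1·(-1)^1 = -1.
v=3: a=3^2·(≡2), b=3^0·(≡2) mod 3; (2|3)=-1, (2|3)=-1; (−1)^{2·0·1}·(-1)^0·(-1)^2 = +1.
v=5: a=5^-3·(≡3), b=5^-7·(≡2) mod 5; (3|5)=-1, (2|5)=-1; (−1)^{-3·-7·2}·(-1)^-7·(-1)^-3 = +1.
(25415, -5311735 / ℚ) ramifies at {17, 19}: a division algebra.

[17, 19]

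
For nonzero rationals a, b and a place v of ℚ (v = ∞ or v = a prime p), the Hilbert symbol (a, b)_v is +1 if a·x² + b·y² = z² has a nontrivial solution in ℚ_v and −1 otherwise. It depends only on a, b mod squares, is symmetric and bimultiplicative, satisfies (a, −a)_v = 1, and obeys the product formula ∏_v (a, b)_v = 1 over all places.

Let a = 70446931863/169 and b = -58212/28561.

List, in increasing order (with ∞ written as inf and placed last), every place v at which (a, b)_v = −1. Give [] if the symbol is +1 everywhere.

Mod squares: a ≡ 29340663, b ≡ -33. Check v ∈ {∞, 2, 3, 7, 11, 13, 23, 29, 31, 43}.
v=3: a=3^1·(≡2), b=3^3·(≡1) mod 3; (2|3)=-1, (1|3)=+1; (−1)^{1·3·1}·(-1)^3·(+1)^1 = +1.
v=11: a=11^1·(≡4), b=11^1·(≡2) mod 11; (4|11)=+1, (2|11)=-1; (−1)^{1·1·5}·(+1)^1·(-1)^1 = +1.
v=∞: 29340663 > 0 and -33 < 0  ⇒  (a,b)_∞ = +1.
v=23: a=23^1·(≡13), b=23^0·(≡9) mod 23; (13|23)=+1, (9|23)=+1; (−1)^{1·0·11}·(+1)^0·(+1)^1 = +1.
v=7: a=7^4·(≡2), b=7^2·(≡2) mod 7; (2|7)=+1, (2|7)=+1; (−1)^{4·2·3}·(+1)^2·(+1)^4 = +1.
v=2: v_2(a)=0, v_2(b)=2; units ≡ 7, 7 (mod 8); ε·ε+αω+βω = 1·1+0·0+2·0 ≡ 1  ⇒  (a,b)_2 = -1.
v=29: a=29^1·(≡23), b=29^0·(≡24) mod 29; (23|29)=+1, (24|29)=+1; (−1)^{1·0·14}·(+1)^0·(+1)^1 = +1.
v=13: a=13^-2·(≡9), b=13^-4·(≡2) mod 13; (9|13)=+1, (2|13)=-1; (−1)^{-2·-4·6}·(+1)^-4·(-1)^-2 = +1.
v=31: a=31^1·(≡12), b=31^0·(≡13) mod 31; (12|31)=-1, (13|31)=-1; (−1)^{1·0·15}·(-1)^0·(-1)^1 = -1.
v=43: a=43^1·(≡11), b=43^0·(≡25) mod 43; (11|43)=+1, (25|43)=+1; (−1)^{1·0·21}·(+1)^0·(+1)^1 = +1.
Ram(29340663, -33) = {2, 31}; no ℚ_2-point on the conic.

[2, 31]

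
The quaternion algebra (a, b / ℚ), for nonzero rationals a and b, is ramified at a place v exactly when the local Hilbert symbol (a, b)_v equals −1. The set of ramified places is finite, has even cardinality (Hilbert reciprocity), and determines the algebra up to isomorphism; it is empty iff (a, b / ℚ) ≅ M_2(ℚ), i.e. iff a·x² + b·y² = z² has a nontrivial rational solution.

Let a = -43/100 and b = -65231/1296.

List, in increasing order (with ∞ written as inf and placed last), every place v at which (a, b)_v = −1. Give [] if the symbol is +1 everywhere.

Mod squares: a ≡ -43, b ≡ -65231. Check v ∈ {∞, 2, 3, 5, 37, 41, 43}.
v=∞: -43 < 0 and -65231 < 0  ⇒  (a,b)_∞ = -1.
v=37: a=37^0·(≡14), b=37^1·(≡13) mod 37; (14|37)=-1, (13|37)=-1; (−1)^{0·1·18}·(-1)^1·(-1)^0 = -1.
v=2: v_2(a)=-2, v_2(b)=-4; units ≡ 5, 1 (mod 8); ε·ε+αω+βω = 0·0+-2·0+-4·1 ≡ 0  ⇒  (a,b)_2 = +1.
v=43: a=43^1·(≡3), b=43^1·(≡41) mod 43; (3|43)=-1, (41|43)=+1; (−1)^{1·1·21}·(-1)^1·(+1)^1 = +1.
v=3: a=3^0·(≡2), b=3^-4·(≡1) mod 3; (2|3)=-1, (1|3)=+1; (−1)^{0·-4·1}·(-1)^-4·(+1)^0 = +1.
v=5: a=5^-2·(≡3), b=5^0·(≡4) mod 5; (3|5)=-1, (4|5)=+1; (−1)^{-2·0·2}·(-1)^0·(+1)^-2 = +1.
v=41: a=41^0·(≡9), b=41^1·(≡20) mod 41; (9|41)=+1, (20|41)=+1; (−1)^{0·1·20}·(+1)^1·(+1)^0 = +1.
Ram(-43, -65231) = {37, ∞}; no ℚ_37-point on the conic.

[37, inf]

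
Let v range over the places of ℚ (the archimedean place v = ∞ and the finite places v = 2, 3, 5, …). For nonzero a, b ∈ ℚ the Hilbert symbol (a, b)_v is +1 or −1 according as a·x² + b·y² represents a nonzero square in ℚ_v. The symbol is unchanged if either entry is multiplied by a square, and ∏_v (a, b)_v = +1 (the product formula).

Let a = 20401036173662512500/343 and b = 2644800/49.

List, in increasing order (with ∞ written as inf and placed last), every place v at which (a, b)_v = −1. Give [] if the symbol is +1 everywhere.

(a, b) ≡ (597835, 1653) mod (ℚ^×)²; places V = {2, 3, 5, 7, 11, 17, 19, 29, 31, ∞}.
(a,b)_17: α=2, u≡2; β=0, v≡13 (mod 17); (2|17)=+1, (13|17)=+1; sign (−1)^0·+1^0·+1^2 = +1.
(a,b)_11: α=2, u≡2; β=0, v≡3 (mod 11); (2|11)=-1, (3|11)=+1; sign (−1)^0·-1^0·+1^2 = +1.
(a,b)_2: α=2, β=6; u≡3, v≡5 (mod 8); ε(u)ε(v)=1·0, αω(v)=2·1, βω(u)=6·1; sum ≡ 0  ⇒  +1.
(a,b)_31: α=1, u≡30; β=0, v≡14 (mod 31); (30|31)=-1, (14|31)=+1; sign (−1)^0·-1^0·+1^1 = +1.
(a,b)_∞: sgn(597835)=+, sgn(1653)=+, so +1.
(a,b)_19: α=3, u≡4; β=1, v≡4 (mod 19); (4|19)=+1, (4|19)=+1; sign (−1)^1·+1^1·+1^3 = -1.
(a,b)_3: α=2, u≡1; β=1, v≡2 (mod 3); (1|3)=+1, (2|3)=-1; sign (−1)^0·+1^1·-1^2 = +1.
(a,b)_7: α=-3, u≡6; β=-2, v≡4 (mod 7); (6|7)=-1, (4|7)=+1; sign (−1)^0·-1^-2·+1^-3 = +1.
(a,b)_5: α=5, u≡3; β=2, v≡3 (mod 5); (3|5)=-1, (3|5)=-1; sign (−1)^0·-1^2·-1^5 = -1.
(a,b)_29: α=3, u≡9; β=1, v≡7 (mod 29); (9|29)=+1, (7|29)=+1; sign (−1)^0·+1^1·+1^3 = +1.
(597835, 1653 / ℚ) ramifies at {5, 19}: a division algebra.

[5, 19]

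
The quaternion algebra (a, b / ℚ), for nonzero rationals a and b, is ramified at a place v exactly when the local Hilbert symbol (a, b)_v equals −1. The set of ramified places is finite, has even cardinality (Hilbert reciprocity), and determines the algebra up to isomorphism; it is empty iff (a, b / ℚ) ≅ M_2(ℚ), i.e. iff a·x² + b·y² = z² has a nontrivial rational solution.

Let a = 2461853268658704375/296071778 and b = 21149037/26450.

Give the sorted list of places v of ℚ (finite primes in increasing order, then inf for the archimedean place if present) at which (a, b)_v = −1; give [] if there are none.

Mod squares: a ≡ 16926, b ≡ 95914. Check v ∈ {∞, 2, 3, 5, 7, 13, 17, 23, 31}.
v=7: a=7^7·(≡5), b=7^3·(≡6) mod 7; (5|7)=-1, (6|7)=-1; (−1)^{7·3·3}·(-1)^3·(-1)^7 = -1.
v=2: v_2(a)=-1, v_2(b)=-1; units ≡ 7, 5 (mod 8); ε·ε+αω+βω = 1·0+-1·1+-1·0 ≡ 1  ⇒  (a,b)_2 = -1.
v=∞: 16926 > 0 and 95914 > 0  ⇒  (a,b)_∞ = +1.
v=17: a=17^2·(≡10), b=17^1·(≡8) mod 17; (10|17)=-1, (8|17)=+1; (−1)^{2·1·8}·(-1)^1·(+1)^2 = -1.
v=23: a=23^-6·(≡21), b=23^-2·(≡2) mod 23; (21|23)=-1, (2|23)=+1; (−1)^{-6·-2·11}·(-1)^-2·(+1)^-6 = +1.
v=5: a=5^4·(≡4), b=5^-2·(≡4) mod 5; (4|5)=+1, (4|5)=+1; (−1)^{4·-2·2}·(+1)^-2·(+1)^4 = +1.
v=3: a=3^5·(≡2), b=3^2·(≡1) mod 3; (2|3)=-1, (1|3)=+1; (−1)^{5·2·1}·(-1)^2·(+1)^5 = +1.
v=31: a=31^1·(≡14), b=31^1·(≡28) mod 31; (14|31)=+1, (28|31)=+1; (−1)^{1·1·15}·(+1)^1·(+1)^1 = -1.
v=13: a=13^3·(≡2), b=13^1·(≡2) mod 13; (2|13)=-1, (2|13)=-1; (−1)^{3·1·6}·(-1)^1·(-1)^3 = +1.
|Ram(16926, 95914)| = 4, even; anisotropic at {2, 7, 17, 31}.

[2, 7, 17, 31]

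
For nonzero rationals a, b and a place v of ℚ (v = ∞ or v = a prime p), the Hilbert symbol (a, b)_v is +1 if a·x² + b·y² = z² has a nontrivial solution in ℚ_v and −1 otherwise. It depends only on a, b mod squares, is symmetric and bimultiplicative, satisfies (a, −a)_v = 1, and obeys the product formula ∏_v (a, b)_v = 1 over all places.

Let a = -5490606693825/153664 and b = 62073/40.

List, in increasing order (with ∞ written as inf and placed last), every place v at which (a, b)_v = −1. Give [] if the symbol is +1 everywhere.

[5, 19]

Mod squares: a ≡ -57, b ≡ 570. Check v ∈ {∞, 2, 3, 5, 7, 11, 19}.
v=11: a=11^4·(≡5), b=11^2·(≡1) mod 11; (5|11)=+1, (1|11)=+1; (−1)^{4·2·5}·(+1)^2·(+1)^4 = +1.
v=2: v_2(a)=-6, v_2(b)=-3; units ≡ 7, 5 (mod 8); ε·ε+αω+βω = 1·0+-6·1+-3·0 ≡ 0  ⇒  (a,b)_2 = +1.
v=∞: -57 < 0 and 570 > 0  ⇒  (a,b)_∞ = +1.
v=19: a=19^3·(≡7), b=19^1·(≡9) mod 19; (7|19)=+1, (9|19)=+1; (−1)^{3·1·9}·(+1)^1·(+1)^3 = -1.
v=5: a=5^2·(≡3), b=5^-1·(≡1) mod 5; (3|5)=-1, (1|5)=+1; (−1)^{2·-1·2}·(-1)^-1·(+1)^2 = -1.
v=3: a=3^7·(≡2), b=3^3·(≡1) mod 3; (2|3)=-1, (1|3)=+1; (−1)^{7·3·1}·(-1)^3·(+1)^7 = +1.
v=7: a=7^-4·(≡6), b=7^0·(≡5) mod 7; (6|7)=-1, (5|7)=-1; (−1)^{-4·0·3}·(-1)^0·(-1)^-4 = +1.
Ram(-57, 570) = {5, 19}; no ℚ_5-point on the conic.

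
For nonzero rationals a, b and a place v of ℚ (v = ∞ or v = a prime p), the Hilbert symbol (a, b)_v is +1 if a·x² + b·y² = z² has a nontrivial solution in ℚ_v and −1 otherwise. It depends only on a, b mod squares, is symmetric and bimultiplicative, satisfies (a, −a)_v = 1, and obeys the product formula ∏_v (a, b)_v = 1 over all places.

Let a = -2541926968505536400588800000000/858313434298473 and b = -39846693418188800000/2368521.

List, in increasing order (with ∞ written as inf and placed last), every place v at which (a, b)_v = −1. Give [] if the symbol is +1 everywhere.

(a, b) ≡ (-34034, -170) mod (ℚ^×)²; places V = {2, 3, 5, 7, 11, 13, 17, 19, 23, ∞}.
(a,b)_7: α=1, u≡6; β=0, v≡3 (mod 7); (6|7)=-1, (3|7)=-1; sign (−1)^0·-1^0·-1^1 = -1.
(a,b)_23: α=6, u≡18; β=4, v≡22 (mod 23); (18|23)=+1, (22|23)=-1; sign (−1)^0·+1^4·-1^6 = +1.
(a,b)_13: α=3, u≡7; β=2, v≡10 (mod 13); (7|13)=-1, (10|13)=+1; sign (−1)^0·-1^2·+1^3 = +1.
(a,b)_17: α=-1, u≡2; β=1, v≡12 (mod 17); (2|17)=+1, (12|17)=-1; sign (−1)^0·+1^1·-1^-1 = -1.
(a,b)_5: α=8, u≡4; β=5, v≡4 (mod 5); (4|5)=+1, (4|5)=+1; sign (−1)^0·+1^5·+1^8 = +1.
(a,b)_19: α=-4, u≡15; β=-2, v≡1 (mod 19); (15|19)=-1, (1|19)=+1; sign (−1)^0·-1^-2·+1^-4 = +1.
(a,b)_3: α=-18, u≡1; β=-8, v≡1 (mod 3); (1|3)=+1, (1|3)=+1; sign (−1)^0·+1^-8·+1^-18 = +1.
(a,b)_2: α=31, β=17; u≡7, v≡3 (mod 8); ε(u)ε(v)=1·1, αω(v)=31·1, βω(u)=17·0; sum ≡ 0  ⇒  +1.
(a,b)_∞: sgn(-34034)=−, sgn(-170)=−, so -1.
(a,b)_11: α=3, u≡8; β=2, v≡8 (mod 11); (8|11)=-1, (8|11)=-1; sign (−1)^0·-1^2·-1^3 = -1.
Ram(-34034, -170) = {7, 11, 17, ∞}; no ℚ_7-point on the conic.

[7, 11, 17, inf]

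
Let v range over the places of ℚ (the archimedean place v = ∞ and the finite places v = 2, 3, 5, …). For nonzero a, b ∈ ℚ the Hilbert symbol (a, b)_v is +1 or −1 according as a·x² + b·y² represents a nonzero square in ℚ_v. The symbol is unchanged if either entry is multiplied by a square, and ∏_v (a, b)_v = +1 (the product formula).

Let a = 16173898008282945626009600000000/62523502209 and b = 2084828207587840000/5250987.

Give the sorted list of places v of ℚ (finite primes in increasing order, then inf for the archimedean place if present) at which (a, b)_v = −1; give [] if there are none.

(a, b) ≡ (4199, 138567) mod (ℚ^×)²; places V = {2, 3, 5, 7, 11, 13, 17, 19, ∞}.
(a,b)_19: α=5, u≡10; β=3, v≡1 (mod 19); (10|19)=-1, (1|19)=+1; sign (−1)^1·-1^3·+1^5 = +1.
(a,b)_13: α=5, u≡2; β=3, v≡3 (mod 13); (2|13)=-1, (3|13)=+1; sign (−1)^0·-1^3·+1^5 = -1.
(a,b)_3: α=-12, u≡2; β=-7, v≡1 (mod 3); (2|3)=-1, (1|3)=+1; sign (−1)^0·-1^-7·+1^-12 = -1.
(a,b)_2: α=18, β=12; u≡7, v≡7 (mod 8); ε(u)ε(v)=1·1, αω(v)=18·0, βω(u)=12·0; sum ≡ 1  ⇒  -1.
(a,b)_11: α=2, u≡7; β=1, v≡8 (mod 11); (7|11)=-1, (8|11)=-1; sign (−1)^0·-1^1·-1^2 = -1.
(a,b)_∞: sgn(4199)=+, sgn(138567)=+, so +1.
(a,b)_5: α=8, u≡4; β=4, v≡2 (mod 5); (4|5)=+1, (2|5)=-1; sign (−1)^0·+1^4·-1^8 = +1.
(a,b)_7: α=-6, u≡6; β=-4, v≡2 (mod 7); (6|7)=-1, (2|7)=+1; sign (−1)^0·-1^-4·+1^-6 = +1.
(a,b)_17: α=5, u≡2; β=3, v≡15 (mod 17); (2|17)=+1, (15|17)=+1; sign (−1)^0·+1^3·+1^5 = +1.
Ram(4199, 138567) = {2, 3, 11, 13}; no ℚ_2-point on the conic.

[2, 3, 11, 13]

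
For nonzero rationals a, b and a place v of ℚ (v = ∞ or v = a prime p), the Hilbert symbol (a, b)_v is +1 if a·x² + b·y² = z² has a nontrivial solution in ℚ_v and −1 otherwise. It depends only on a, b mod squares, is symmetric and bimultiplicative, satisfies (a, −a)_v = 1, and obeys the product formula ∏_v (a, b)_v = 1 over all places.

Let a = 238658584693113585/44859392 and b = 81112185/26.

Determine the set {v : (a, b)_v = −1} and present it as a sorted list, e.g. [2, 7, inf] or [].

[2, 5]

(a, b) ≡ (770, 10010) mod (ℚ^×)²; places V = {2, 3, 5, 7, 11, 13, 17, 37, 47, ∞}.
(a,b)_17: α=4, u≡12; β=2, v≡7 (mod 17); (12|17)=-1, (7|17)=-1; sign (−1)^0·-1^2·-1^4 = +1.
(a,b)_7: α=1, u≡3; β=1, v≡1 (mod 7); (3|7)=-1, (1|7)=+1; sign (−1)^1·-1^1·+1^1 = +1.
(a,b)_2: α=-15, β=-1; u≡1, v≡5 (mod 8); ε(u)ε(v)=0·0, αω(v)=-15·1, βω(u)=-1·0; sum ≡ 1  ⇒  -1.
(a,b)_47: α=4, u≡37; β=0, v≡22 (mod 47); (37|47)=+1, (22|47)=-1; sign (−1)^0·+1^0·-1^4 = +1.
(a,b)_5: α=1, u≡1; β=1, v≡2 (mod 5); (1|5)=+1, (2|5)=-1; sign (−1)^0·+1^1·-1^1 = -1.
(a,b)_∞: sgn(770)=+, sgn(10010)=+, so +1.
(a,b)_13: α=2, u≡4; β=-1, v≡12 (mod 13); (4|13)=+1, (12|13)=+1; sign (−1)^0·+1^-1·+1^2 = +1.
(a,b)_3: α=2, u≡2; β=6, v≡2 (mod 3); (2|3)=-1, (2|3)=-1; sign (−1)^0·-1^6·-1^2 = +1.
(a,b)_11: α=1, u≡3; β=1, v≡10 (mod 11); (3|11)=+1, (10|11)=-1; sign (−1)^1·+1^1·-1^1 = +1.
(a,b)_37: α=-2, u≡9; β=0, v≡6 (mod 37); (9|37)=+1, (6|37)=-1; sign (−1)^0·+1^0·-1^-2 = +1.
Ram(770, 10010) = {2, 5}; no ℚ_2-point on the conic.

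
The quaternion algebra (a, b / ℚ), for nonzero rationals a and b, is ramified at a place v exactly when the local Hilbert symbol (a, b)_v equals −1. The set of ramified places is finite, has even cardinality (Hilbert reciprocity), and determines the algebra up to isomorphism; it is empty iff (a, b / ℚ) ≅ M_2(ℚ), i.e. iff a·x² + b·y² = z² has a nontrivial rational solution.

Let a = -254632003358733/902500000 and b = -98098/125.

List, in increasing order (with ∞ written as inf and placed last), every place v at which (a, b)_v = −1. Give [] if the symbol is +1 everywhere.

Mod squares: a ≡ -130, b ≡ -10010. Check v ∈ {∞, 2, 3, 5, 7, 11, 13, 17, 19, 23}.
v=7: a=7^6·(≡6), b=7^3·(≡6) mod 7; (6|7)=-1, (6|7)=-1; (−1)^{6·3·3}·(-1)^3·(-1)^6 = -1.
v=5: a=5^-7·(≡1), b=5^-3·(≡2) mod 5; (1|5)=+1, (2|5)=-1; (−1)^{-7·-3·2}·(+1)^-3·(-1)^-7 = -1.
v=17: a=17^2·(≡11), b=17^0·(≡10) mod 17; (11|17)=-1, (10|17)=-1; (−1)^{2·0·8}·(-1)^0·(-1)^2 = +1.
v=11: a=11^2·(≡8), b=11^1·(≡9) mod 11; (8|11)=-1, (9|11)=+1; (−1)^{2·1·5}·(-1)^1·(+1)^2 = -1.
v=13: a=13^1·(≡3), b=13^1·(≡9) mod 13; (3|13)=+1, (9|13)=+1; (−1)^{1·1·6}·(+1)^1·(+1)^1 = +1.
v=3: a=3^2·(≡2), b=3^0·(≡1) mod 3; (2|3)=-1, (1|3)=+1; (−1)^{2·0·1}·(-1)^0·(+1)^2 = +1.
v=∞: -130 < 0 and -10010 < 0  ⇒  (a,b)_∞ = -1.
v=19: a=19^-2·(≡14), b=19^0·(≡12) mod 19; (14|19)=-1, (12|19)=-1; (−1)^{-2·0·9}·(-1)^0·(-1)^-2 = +1.
v=2: v_2(a)=-5, v_2(b)=1; units ≡ 7, 3 (mod 8); ε·ε+αω+βω = 1·1+-5·1+1·0 ≡ 0  ⇒  (a,b)_2 = +1.
v=23: a=23^2·(≡2), b=23^0·(≡2) mod 23; (2|23)=+1, (2|23)=+1; (−1)^{2·0·11}·(+1)^0·(+1)^2 = +1.
(-130, -10010 / ℚ) ramifies at {5, 7, 11, ∞}: a division algebra.

[5, 7, 11, inf]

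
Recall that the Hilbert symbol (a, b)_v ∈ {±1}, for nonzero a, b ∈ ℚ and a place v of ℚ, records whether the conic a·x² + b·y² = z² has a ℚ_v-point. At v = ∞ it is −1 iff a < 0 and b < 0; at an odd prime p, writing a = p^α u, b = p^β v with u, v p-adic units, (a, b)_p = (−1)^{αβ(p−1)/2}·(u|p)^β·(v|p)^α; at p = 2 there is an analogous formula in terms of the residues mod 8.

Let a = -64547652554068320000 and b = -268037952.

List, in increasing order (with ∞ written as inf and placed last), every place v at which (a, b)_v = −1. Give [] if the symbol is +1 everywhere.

Mod squares: a ≡ -23, b ≡ -7917. Check v ∈ {∞, 2, 3, 5, 7, 13, 23, 29}.
v=13: a=13^2·(≡12), b=13^1·(≡8) mod 13; (12|13)=+1, (8|13)=-1; (−1)^{2·1·6}·(+1)^1·(-1)^2 = +1.
v=29: a=29^2·(≡1), b=29^1·(≡18) mod 29; (1|29)=+1, (18|29)=-1; (−1)^{2·1·14}·(+1)^1·(-1)^2 = +1.
v=2: v_2(a)=8, v_2(b)=6; units ≡ 1, 3 (mod 8); ε·ε+αω+βω = 0·1+8·1+6·0 ≡ 0  ⇒  (a,b)_2 = +1.
v=7: a=7^2·(≡6), b=7^1·(≡5) mod 7; (6|7)=-1, (5|7)=-1; (−1)^{2·1·3}·(-1)^1·(-1)^2 = -1.
v=23: a=23^5·(≡22), b=23^2·(≡2) mod 23; (22|23)=-1, (2|23)=+1; (−1)^{5·2·11}·(-1)^2·(+1)^5 = +1.
v=∞: -23 < 0 and -7917 < 0  ⇒  (a,b)_∞ = -1.
v=5: a=5^4·(≡3), b=5^0·(≡3) mod 5; (3|5)=-1, (3|5)=-1; (−1)^{4·0·2}·(-1)^0·(-1)^4 = +1.
v=3: a=3^2·(≡1), b=3^1·(≡1) mod 3; (1|3)=+1, (1|3)=+1; (−1)^{2·1·1}·(+1)^1·(+1)^2 = +1.
|Ram(-23, -7917)| = 2, even; anisotropic at {7, ∞}.

[7, inf]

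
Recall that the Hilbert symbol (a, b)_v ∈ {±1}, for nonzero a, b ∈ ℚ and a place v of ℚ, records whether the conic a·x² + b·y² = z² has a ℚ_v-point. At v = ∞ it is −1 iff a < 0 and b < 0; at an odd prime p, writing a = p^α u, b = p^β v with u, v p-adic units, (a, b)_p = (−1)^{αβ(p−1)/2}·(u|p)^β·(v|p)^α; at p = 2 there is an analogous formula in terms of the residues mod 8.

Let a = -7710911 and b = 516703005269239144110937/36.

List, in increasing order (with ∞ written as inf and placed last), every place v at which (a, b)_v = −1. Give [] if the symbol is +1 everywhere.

[17, 37]

(a, b) ≡ (-7710911, 335257) mod (ℚ^×)²; places V = {2, 3, 7, 13, 17, 23, 37, 41, ∞}.
(a,b)_37: α=1, u≡18; β=3, v≡21 (mod 37); (18|37)=-1, (21|37)=+1; sign (−1)^0·-1^3·+1^1 = -1.
(a,b)_2: α=0, β=-2; u≡1, v≡1 (mod 8); ε(u)ε(v)=0·0, αω(v)=0·0, βω(u)=-2·0; sum ≡ 0  ⇒  +1.
(a,b)_∞: sgn(-7710911)=−, sgn(335257)=+, so +1.
(a,b)_17: α=1, u≡11; β=3, v≡13 (mod 17); (11|17)=-1, (13|17)=+1; sign (−1)^0·-1^3·+1^1 = -1.
(a,b)_7: α=0, u≡2; β=2, v≡5 (mod 7); (2|7)=+1, (5|7)=-1; sign (−1)^0·+1^2·-1^0 = +1.
(a,b)_41: α=1, u≡37; β=3, v≡31 (mod 41); (37|41)=+1, (31|41)=+1; sign (−1)^0·+1^3·+1^1 = +1.
(a,b)_3: α=0, u≡1; β=-2, v≡1 (mod 3); (1|3)=+1, (1|3)=+1; sign (−1)^0·+1^-2·+1^0 = +1.
(a,b)_23: α=1, u≡14; β=4, v≡9 (mod 23); (14|23)=-1, (9|23)=+1; sign (−1)^0·-1^4·+1^1 = +1.
(a,b)_13: α=1, u≡4; β=3, v≡10 (mod 13); (4|13)=+1, (10|13)=+1; sign (−1)^0·+1^3·+1^1 = +1.
(-7710911, 335257 / ℚ) ramifies at {17, 37}: a division algebra.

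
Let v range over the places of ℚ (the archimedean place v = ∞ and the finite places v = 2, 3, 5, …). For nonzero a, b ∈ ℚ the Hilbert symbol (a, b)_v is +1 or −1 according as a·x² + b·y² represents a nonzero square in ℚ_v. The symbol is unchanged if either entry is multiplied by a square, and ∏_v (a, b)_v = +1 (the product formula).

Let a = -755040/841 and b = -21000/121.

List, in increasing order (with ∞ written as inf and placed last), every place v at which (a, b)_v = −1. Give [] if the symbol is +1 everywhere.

[2, 3, 13, inf]

Mod squares: a ≡ -390, b ≡ -210. Check v ∈ {∞, 2, 3, 5, 7, 11, 13, 29}.
v=5: a=5^1·(≡2), b=5^3·(≡2) mod 5; (2|5)=-1, (2|5)=-1; (−1)^{1·3·2}·(-1)^3·(-1)^1 = +1.
v=∞: -390 < 0 and -210 < 0  ⇒  (a,b)_∞ = -1.
v=3: a=3^1·(≡2), b=3^1·(≡2) mod 3; (2|3)=-1, (2|3)=-1; (−1)^{1·1·1}·(-1)^1·(-1)^1 = -1.
v=11: a=11^2·(≡6), b=11^-2·(≡10) mod 11; (6|11)=-1, (10|11)=-1; (−1)^{2·-2·5}·(-1)^-2·(-1)^2 = +1.
v=29: a=29^-2·(≡4), b=29^0·(≡5) mod 29; (4|29)=+1, (5|29)=+1; (−1)^{-2·0·14}·(+1)^0·(+1)^-2 = +1.
v=7: a=7^0·(≡1), b=7^1·(≡5) mod 7; (1|7)=+1, (5|7)=-1; (−1)^{0·1·3}·(+1)^1·(-1)^0 = +1.
v=2: v_2(a)=5, v_2(b)=3; units ≡ 5, 7 (mod 8); ε·ε+αω+βω = 0·1+5·0+3·1 ≡ 1  ⇒  (a,b)_2 = -1.
v=13: a=13^1·(≡12), b=13^0·(≡2) mod 13; (12|13)=+1, (2|13)=-1; (−1)^{1·0·6}·(+1)^0·(-1)^1 = -1.
|Ram(-390, -210)| = 4, even; anisotropic at {2, 3, 13, ∞}.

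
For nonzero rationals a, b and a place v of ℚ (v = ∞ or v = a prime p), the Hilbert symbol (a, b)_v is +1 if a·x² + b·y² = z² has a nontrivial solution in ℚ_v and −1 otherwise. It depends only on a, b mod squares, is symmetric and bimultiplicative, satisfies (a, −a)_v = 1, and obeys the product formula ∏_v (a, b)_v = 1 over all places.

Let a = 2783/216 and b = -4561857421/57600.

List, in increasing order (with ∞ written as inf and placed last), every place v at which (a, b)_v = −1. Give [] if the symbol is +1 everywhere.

Mod squares: a ≡ 138, b ≡ -589. Check v ∈ {∞, 2, 3, 5, 11, 19, 23, 31}.
v=31: a=31^0·(≡7), b=31^1·(≡15) mod 31; (7|31)=+1, (15|31)=-1; (−1)^{0·1·15}·(+1)^1·(-1)^0 = +1.
v=3: a=3^-3·(≡1), b=3^-2·(≡2) mod 3; (1|3)=+1, (2|3)=-1; (−1)^{-3·-2·1}·(+1)^-2·(-1)^-3 = -1.
v=5: a=5^0·(≡3), b=5^-2·(≡1) mod 5; (3|5)=-1, (1|5)=+1; (−1)^{0·-2·2}·(-1)^-2·(+1)^0 = +1.
v=∞: 138 > 0 and -589 < 0  ⇒  (a,b)_∞ = +1.
v=23: a=23^1·(≡16), b=23^2·(≡6) mod 23; (16|23)=+1, (6|23)=+1; (−1)^{1·2·11}·(+1)^2·(+1)^1 = +1.
v=2: v_2(a)=-3, v_2(b)=-8; units ≡ 5, 3 (mod 8); ε·ε+αω+βω = 0·1+-3·1+-8·1 ≡ 1  ⇒  (a,b)_2 = -1.
v=11: a=11^2·(≡8), b=11^4·(≡4) mod 11; (8|11)=-1, (4|11)=+1; (−1)^{2·4·5}·(-1)^4·(+1)^2 = +1.
v=19: a=19^0·(≡4), b=19^1·(≡17) mod 19; (4|19)=+1, (17|19)=+1; (−1)^{0·1·9}·(+1)^1·(+1)^0 = +1.
Ram(138, -589) = {2, 3}; no ℚ_2-point on the conic.

[2, 3]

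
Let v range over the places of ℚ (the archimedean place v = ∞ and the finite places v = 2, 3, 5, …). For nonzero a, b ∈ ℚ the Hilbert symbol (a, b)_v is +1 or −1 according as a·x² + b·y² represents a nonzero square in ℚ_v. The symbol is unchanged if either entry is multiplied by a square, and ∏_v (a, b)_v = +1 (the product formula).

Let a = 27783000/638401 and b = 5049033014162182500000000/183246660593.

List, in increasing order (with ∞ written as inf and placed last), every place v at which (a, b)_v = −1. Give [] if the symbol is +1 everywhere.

[7, 13]

(a, b) ≡ (70, 4641) mod (ℚ^×)²; places V = {2, 3, 5, 7, 13, 17, 41, 47, ∞}.
(a,b)_7: α=3, u≡3; β=3, v≡6 (mod 7); (3|7)=-1, (6|7)=-1; sign (−1)^1·-1^3·-1^3 = -1.
(a,b)_17: α=-2, u≡15; β=-1, v≡8 (mod 17); (15|17)=+1, (8|17)=+1; sign (−1)^0·+1^-1·+1^-2 = +1.
(a,b)_3: α=4, u≡1; β=13, v≡2 (mod 3); (1|3)=+1, (2|3)=-1; sign (−1)^0·+1^13·-1^4 = +1.
(a,b)_47: α=-2, u≡38; β=-6, v≡23 (mod 47); (38|47)=-1, (23|47)=-1; sign (−1)^0·-1^-6·-1^-2 = +1.
(a,b)_∞: sgn(70)=+, sgn(4641)=+, so +1.
(a,b)_2: α=3, β=8; u≡3, v≡1 (mod 8); ε(u)ε(v)=1·0, αω(v)=3·0, βω(u)=8·1; sum ≡ 0  ⇒  +1.
(a,b)_5: α=3, u≡4; β=10, v≡1 (mod 5); (4|5)=+1, (1|5)=+1; sign (−1)^0·+1^10·+1^3 = +1.
(a,b)_13: α=0, u≡5; β=3, v≡5 (mod 13); (5|13)=-1, (5|13)=-1; sign (−1)^0·-1^3·-1^0 = -1.
(a,b)_41: α=0, u≡24; β=2, v≡20 (mod 41); (24|41)=-1, (20|41)=+1; sign (−1)^0·-1^2·+1^0 = +1.
|Ram(70, 4641)| = 2, even; anisotropic at {7, 13}.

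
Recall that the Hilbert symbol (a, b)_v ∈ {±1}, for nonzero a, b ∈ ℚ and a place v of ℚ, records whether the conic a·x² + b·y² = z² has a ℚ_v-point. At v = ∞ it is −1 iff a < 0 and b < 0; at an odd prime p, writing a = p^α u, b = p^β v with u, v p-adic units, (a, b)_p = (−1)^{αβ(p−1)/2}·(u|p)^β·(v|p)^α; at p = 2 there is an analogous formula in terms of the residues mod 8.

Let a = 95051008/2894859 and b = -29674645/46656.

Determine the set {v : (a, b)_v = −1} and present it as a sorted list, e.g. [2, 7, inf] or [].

(a, b) ≡ (143, -5005) mod (ℚ^×)²; places V = {2, 3, 5, 7, 11, 13, 19, ∞}.
(a,b)_2: α=8, β=-6; u≡7, v≡3 (mod 8); ε(u)ε(v)=1·1, αω(v)=8·1, βω(u)=-6·0; sum ≡ 1  ⇒  -1.
(a,b)_13: α=5, u≡8; β=1, v≡8 (mod 13); (8|13)=-1, (8|13)=-1; sign (−1)^0·-1^1·-1^5 = +1.
(a,b)_11: α=-1, u≡6; β=3, v≡7 (mod 11); (6|11)=-1, (7|11)=-1; sign (−1)^1·-1^3·-1^-1 = -1.
(a,b)_∞: sgn(143)=+, sgn(-5005)=−, so +1.
(a,b)_19: α=-2, u≡12; β=0, v≡1 (mod 19); (12|19)=-1, (1|19)=+1; sign (−1)^0·-1^0·+1^-2 = +1.
(a,b)_5: α=0, u≡2; β=1, v≡1 (mod 5); (2|5)=-1, (1|5)=+1; sign (−1)^0·-1^1·+1^0 = -1.
(a,b)_7: α=0, u≡5; β=3, v≡5 (mod 7); (5|7)=-1, (5|7)=-1; sign (−1)^0·-1^3·-1^0 = -1.
(a,b)_3: α=-6, u≡2; β=-6, v≡2 (mod 3); (2|3)=-1, (2|3)=-1; sign (−1)^0·-1^-6·-1^-6 = +1.
Ram(143, -5005) = {2, 5, 7, 11}; no ℚ_2-point on the conic.

[2, 5, 7, 11]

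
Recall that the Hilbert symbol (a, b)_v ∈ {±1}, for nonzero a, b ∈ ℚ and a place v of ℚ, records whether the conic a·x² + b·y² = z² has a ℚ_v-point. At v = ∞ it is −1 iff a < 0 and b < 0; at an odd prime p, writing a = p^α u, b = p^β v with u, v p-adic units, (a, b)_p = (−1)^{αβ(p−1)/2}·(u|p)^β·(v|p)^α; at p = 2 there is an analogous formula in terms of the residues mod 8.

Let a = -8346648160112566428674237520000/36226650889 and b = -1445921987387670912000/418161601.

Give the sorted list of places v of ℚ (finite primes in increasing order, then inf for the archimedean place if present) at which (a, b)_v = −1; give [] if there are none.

(a, b) ≡ (-322, -57855) mod (ℚ^×)²; places V = {2, 3, 5, 7, 11, 13, 17, 19, 23, 29, ∞}.
(a,b)_11: α=-8, u≡2; β=-4, v≡4 (mod 11); (2|11)=-1, (4|11)=+1; sign (−1)^0·-1^-4·+1^-8 = +1.
(a,b)_19: α=8, u≡9; β=5, v≡10 (mod 19); (9|19)=+1, (10|19)=-1; sign (−1)^0·+1^5·-1^8 = +1.
(a,b)_7: α=7, u≡6; β=3, v≡1 (mod 7); (6|7)=-1, (1|7)=+1; sign (−1)^1·-1^3·+1^7 = +1.
(a,b)_5: α=4, u≡2; β=3, v≡4 (mod 5); (2|5)=-1, (4|5)=+1; sign (−1)^0·-1^3·+1^4 = -1.
(a,b)_∞: sgn(-322)=−, sgn(-57855)=−, so -1.
(a,b)_2: α=7, β=10; u≡7, v≡1 (mod 8); ε(u)ε(v)=1·0, αω(v)=7·0, βω(u)=10·0; sum ≡ 0  ⇒  +1.
(a,b)_17: α=0, u≡16; β=2, v≡8 (mod 17); (16|17)=+1, (8|17)=+1; sign (−1)^0·+1^2·+1^0 = +1.
(a,b)_3: α=6, u≡2; β=1, v≡2 (mod 3); (2|3)=-1, (2|3)=-1; sign (−1)^0·-1^1·-1^6 = -1.
(a,b)_13: α=-2, u≡3; β=-4, v≡5 (mod 13); (3|13)=+1, (5|13)=-1; sign (−1)^0·+1^-4·-1^-2 = +1.
(a,b)_29: α=2, u≡12; β=1, v≡4 (mod 29); (12|29)=-1, (4|29)=+1; sign (−1)^0·-1^1·+1^2 = -1.
(a,b)_23: α=3, u≡8; β=2, v≡18 (mod 23); (8|23)=+1, (18|23)=+1; sign (−1)^0·+1^2·+1^3 = +1.
Ram(-322, -57855) = {3, 5, 29, ∞}; no ℚ_3-point on the conic.

[3, 5, 29, inf]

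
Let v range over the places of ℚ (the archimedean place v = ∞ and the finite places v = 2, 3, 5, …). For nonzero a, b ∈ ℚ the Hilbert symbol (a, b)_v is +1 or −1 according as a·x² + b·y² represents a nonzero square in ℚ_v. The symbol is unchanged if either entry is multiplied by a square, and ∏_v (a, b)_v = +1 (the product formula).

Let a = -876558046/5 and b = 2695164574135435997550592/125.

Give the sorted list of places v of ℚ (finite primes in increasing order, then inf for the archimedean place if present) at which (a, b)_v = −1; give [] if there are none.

[2, 5, 19, 37]

Mod squares: a ≡ -25933670, b ≡ 68510. Check v ∈ {∞, 2, 5, 7, 13, 17, 19, 31, 37}.
v=7: a=7^1·(≡6), b=7^2·(≡1) mod 7; (6|7)=-1, (1|7)=+1; (−1)^{1·2·3}·(-1)^2·(+1)^1 = +1.
v=5: a=5^-1·(≡4), b=5^-3·(≡2) mod 5; (4|5)=+1, (2|5)=-1; (−1)^{-1·-3·2}·(+1)^-3·(-1)^-1 = -1.
v=17: a=17^1·(≡4), b=17^3·(≡2) mod 17; (4|17)=+1, (2|17)=+1; (−1)^{1·3·8}·(+1)^3·(+1)^1 = +1.
v=19: a=19^1·(≡9), b=19^2·(≡8) mod 19; (9|19)=+1, (8|19)=-1; (−1)^{1·2·9}·(+1)^2·(-1)^1 = -1.
v=37: a=37^1·(≡24), b=37^2·(≡19) mod 37; (24|37)=-1, (19|37)=-1; (−1)^{1·2·18}·(-1)^2·(-1)^1 = -1.
v=31: a=31^1·(≡30), b=31^3·(≡19) mod 31; (30|31)=-1, (19|31)=+1; (−1)^{1·3·15}·(-1)^3·(+1)^1 = +1.
v=∞: -25933670 < 0 and 68510 > 0  ⇒  (a,b)_∞ = +1.
v=2: v_2(a)=1, v_2(b)=11; units ≡ 5, 7 (mod 8); ε·ε+αω+βω = 0·1+1·0+11·1 ≡ 1  ⇒  (a,b)_2 = -1.
v=13: a=13^2·(≡9), b=13^5·(≡8) mod 13; (9|13)=+1, (8|13)=-1; (−1)^{2·5·6}·(+1)^5·(-1)^2 = +1.
Ram(-25933670, 68510) = {2, 5, 19, 37}; no ℚ_2-point on the conic.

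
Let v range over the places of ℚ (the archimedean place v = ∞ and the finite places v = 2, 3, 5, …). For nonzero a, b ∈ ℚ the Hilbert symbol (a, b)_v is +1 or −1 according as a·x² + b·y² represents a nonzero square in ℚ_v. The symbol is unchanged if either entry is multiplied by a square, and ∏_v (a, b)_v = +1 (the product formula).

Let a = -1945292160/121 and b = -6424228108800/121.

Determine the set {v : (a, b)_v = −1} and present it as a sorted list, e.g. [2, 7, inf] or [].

Mod squares: a ≡ -620310, b ≡ -138. Check v ∈ {∞, 2, 3, 5, 7, 11, 23, 29, 31}.
v=31: a=31^1·(≡25), b=31^2·(≡27) mod 31; (25|31)=+1, (27|31)=-1; (−1)^{1·2·15}·(+1)^2·(-1)^1 = -1.
v=∞: -620310 < 0 and -138 < 0  ⇒  (a,b)_∞ = -1.
v=7: a=7^2·(≡1), b=7^0·(≡1) mod 7; (1|7)=+1, (1|7)=+1; (−1)^{2·0·3}·(+1)^0·(+1)^2 = +1.
v=2: v_2(a)=7, v_2(b)=9; units ≡ 5, 3 (mod 8); ε·ε+αω+βω = 0·1+7·1+9·1 ≡ 0  ⇒  (a,b)_2 = +1.
v=5: a=5^1·(≡3), b=5^2·(≡3) mod 5; (3|5)=-1, (3|5)=-1; (−1)^{1·2·2}·(-1)^2·(-1)^1 = -1.
v=23: a=23^1·(≡12), b=23^1·(≡14) mod 23; (12|23)=+1, (14|23)=-1; (−1)^{1·1·11}·(+1)^1·(-1)^1 = +1.
v=11: a=11^-2·(≡2), b=11^-2·(≡4) mod 11; (2|11)=-1, (4|11)=+1; (−1)^{-2·-2·5}·(-1)^-2·(+1)^-2 = +1.
v=3: a=3^1·(≡2), b=3^3·(≡2) mod 3; (2|3)=-1, (2|3)=-1; (−1)^{1·3·1}·(-1)^3·(-1)^1 = -1.
v=29: a=29^1·(≡27), b=29^2·(≡22) mod 29; (27|29)=-1, (22|29)=+1; (−1)^{1·2·14}·(-1)^2·(+1)^1 = +1.
|Ram(-620310, -138)| = 4, even; anisotropic at {3, 5, 31, ∞}.

[3, 5, 31, inf]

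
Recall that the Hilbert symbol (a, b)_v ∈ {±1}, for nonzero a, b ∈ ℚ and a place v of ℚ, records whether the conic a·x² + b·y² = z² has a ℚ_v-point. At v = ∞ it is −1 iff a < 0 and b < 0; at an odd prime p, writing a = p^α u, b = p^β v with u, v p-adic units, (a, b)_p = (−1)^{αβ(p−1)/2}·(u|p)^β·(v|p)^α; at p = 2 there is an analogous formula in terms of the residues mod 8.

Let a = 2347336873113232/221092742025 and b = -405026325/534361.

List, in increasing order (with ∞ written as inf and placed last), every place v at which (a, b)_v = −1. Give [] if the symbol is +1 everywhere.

[11, 29]

(a, b) ≡ (3553, -1653) mod (ℚ^×)²; places V = {2, 3, 5, 7, 11, 13, 17, 19, 29, 43, ∞}.
(a,b)_11: α=3, u≡1; β=2, v≡10 (mod 11); (1|11)=+1, (10|11)=-1; sign (−1)^0·+1^2·-1^3 = -1.
(a,b)_43: α=-2, u≡22; β=-2, v≡21 (mod 43); (22|43)=-1, (21|43)=+1; sign (−1)^0·-1^-2·+1^-2 = +1.
(a,b)_29: α=2, u≡11; β=1, v≡13 (mod 29); (11|29)=-1, (13|29)=+1; sign (−1)^0·-1^1·+1^2 = -1.
(a,b)_5: α=-2, u≡2; β=2, v≡2 (mod 5); (2|5)=-1, (2|5)=-1; sign (−1)^0·-1^2·-1^-2 = +1.
(a,b)_19: α=1, u≡5; β=1, v≡13 (mod 19); (5|19)=+1, (13|19)=-1; sign (−1)^1·+1^1·-1^1 = +1.
(a,b)_7: α=4, u≡2; β=0, v≡5 (mod 7); (2|7)=+1, (5|7)=-1; sign (−1)^0·+1^0·-1^4 = +1.
(a,b)_3: α=-14, u≡1; β=5, v≡1 (mod 3); (1|3)=+1, (1|3)=+1; sign (−1)^0·+1^5·+1^-14 = +1.
(a,b)_2: α=4, β=0; u≡1, v≡3 (mod 8); ε(u)ε(v)=0·1, αω(v)=4·1, βω(u)=0·0; sum ≡ 0  ⇒  +1.
(a,b)_13: α=2, u≡12; β=0, v≡7 (mod 13); (12|13)=+1, (7|13)=-1; sign (−1)^0·+1^0·-1^2 = +1.
(a,b)_17: α=1, u≡12; β=-2, v≡4 (mod 17); (12|17)=-1, (4|17)=+1; sign (−1)^0·-1^-2·+1^1 = +1.
(a,b)_∞: sgn(3553)=+, sgn(-1653)=−, so +1.
|Ram(3553, -1653)| = 2, even; anisotropic at {11, 29}.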